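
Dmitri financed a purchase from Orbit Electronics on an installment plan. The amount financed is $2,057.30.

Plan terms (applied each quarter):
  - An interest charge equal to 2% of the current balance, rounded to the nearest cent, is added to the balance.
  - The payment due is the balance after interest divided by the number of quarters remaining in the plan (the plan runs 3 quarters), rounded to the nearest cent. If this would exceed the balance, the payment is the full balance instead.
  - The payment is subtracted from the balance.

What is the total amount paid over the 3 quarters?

$2,140.70

Quarter 1: opening $2,057.30; interest $41.15 → $2,098.45; payment $699.48; balance $1,398.97
Quarter 2: opening $1,398.97; interest $27.98 → $1,426.95; payment $713.48; balance $713.47
Quarter 3: opening $713.47; interest $14.27 → $727.74; payment $727.74; balance $0.00
Total paid: $2,140.70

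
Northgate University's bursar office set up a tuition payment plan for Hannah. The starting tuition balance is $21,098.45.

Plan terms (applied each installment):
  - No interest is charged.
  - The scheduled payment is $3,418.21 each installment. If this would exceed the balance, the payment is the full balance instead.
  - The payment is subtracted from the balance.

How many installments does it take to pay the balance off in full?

7

# | Opening | Payment | End bal
1 | $21,098.45 | $3,418.21 | $17,680.24
2 | $17,680.24 | $3,418.21 | $14,262.03
3 | $14,262.03 | $3,418.21 | $10,843.82
4 | $10,843.82 | $3,418.21 | $7,425.61
5 | $7,425.61 | $3,418.21 | $4,007.40
6 | $4,007.40 | $3,418.21 | $589.19
7 | $589.19 | $589.19 | $0.00
Balance reaches $0.00 in installment 7.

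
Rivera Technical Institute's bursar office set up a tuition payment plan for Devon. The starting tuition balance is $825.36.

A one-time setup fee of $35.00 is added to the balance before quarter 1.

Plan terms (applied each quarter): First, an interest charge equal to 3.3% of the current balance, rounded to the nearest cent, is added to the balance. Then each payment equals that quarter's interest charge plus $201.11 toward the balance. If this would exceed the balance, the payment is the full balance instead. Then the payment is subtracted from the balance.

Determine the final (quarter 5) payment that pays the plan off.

Quarter 1: opening $860.36; interest $28.39 → $888.75; payment $229.50; balance $659.25
Quarter 2: opening $659.25; interest $21.76 → $681.01; payment $222.87; balance $458.14
Quarter 3: opening $458.14; interest $15.12 → $473.26; payment $216.23; balance $257.03
Quarter 4: opening $257.03; interest $8.48 → $265.51; payment $209.59; balance $55.92
Quarter 5: opening $55.92; interest $1.85 → $57.77; payment $57.77; balance $0.00

$57.77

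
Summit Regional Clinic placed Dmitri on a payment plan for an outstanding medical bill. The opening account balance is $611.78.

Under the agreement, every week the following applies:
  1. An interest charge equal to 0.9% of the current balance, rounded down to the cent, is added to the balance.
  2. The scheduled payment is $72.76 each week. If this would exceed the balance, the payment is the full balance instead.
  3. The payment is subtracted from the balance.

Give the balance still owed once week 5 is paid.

$269.38

Week 1: opening $611.78; interest $5.50 → $617.28; payment $72.76; balance $544.52
Week 2: opening $544.52; interest $4.90 → $549.42; payment $72.76; balance $476.66
Week 3: opening $476.66; interest $4.28 → $480.94; payment $72.76; balance $408.18
Week 4: opening $408.18; interest $3.67 → $411.85; payment $72.76; balance $339.09
Week 5: opening $339.09; interest $3.05 → $342.14; payment $72.76; balance $269.38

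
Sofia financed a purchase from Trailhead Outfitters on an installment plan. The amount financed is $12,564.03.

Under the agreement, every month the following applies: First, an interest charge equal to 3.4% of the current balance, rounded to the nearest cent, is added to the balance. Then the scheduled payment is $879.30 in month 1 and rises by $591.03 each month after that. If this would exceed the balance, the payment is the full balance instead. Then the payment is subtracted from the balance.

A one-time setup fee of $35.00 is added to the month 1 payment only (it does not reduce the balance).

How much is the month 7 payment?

$343.54

Month 1: $12,564.03 +$427.18 interest = $12,991.21; pay $879.30 (+ $35.00 fee) → $12,111.91
Month 2: $12,111.91 +$411.80 interest = $12,523.71; pay $1,470.33 → $11,053.38
Month 3: $11,053.38 +$375.81 interest = $11,429.19; pay $2,061.36 → $9,367.83
Month 4: $9,367.83 +$318.51 interest = $9,686.34; pay $2,652.39 → $7,033.95
Month 5: $7,033.95 +$239.15 interest = $7,273.10; pay $3,243.42 → $4,029.68
Month 6: $4,029.68 +$137.01 interest = $4,166.69; pay $3,834.45 → $332.24
Month 7: $332.24 +$11.30 interest = $343.54; pay $343.54 → $0.00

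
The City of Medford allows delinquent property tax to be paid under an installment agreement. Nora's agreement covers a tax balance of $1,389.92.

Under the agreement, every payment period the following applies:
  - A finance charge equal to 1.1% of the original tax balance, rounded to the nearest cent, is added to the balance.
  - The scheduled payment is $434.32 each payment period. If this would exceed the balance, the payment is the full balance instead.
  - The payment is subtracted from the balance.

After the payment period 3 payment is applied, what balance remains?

Payment period 1: $1,389.92 +$15.29 interest = $1,405.21; pay $434.32 → $970.89
Payment period 2: $970.89 +$15.29 interest = $986.18; pay $434.32 → $551.86
Payment period 3: $551.86 +$15.29 interest = $567.15; pay $434.32 → $132.83

$132.83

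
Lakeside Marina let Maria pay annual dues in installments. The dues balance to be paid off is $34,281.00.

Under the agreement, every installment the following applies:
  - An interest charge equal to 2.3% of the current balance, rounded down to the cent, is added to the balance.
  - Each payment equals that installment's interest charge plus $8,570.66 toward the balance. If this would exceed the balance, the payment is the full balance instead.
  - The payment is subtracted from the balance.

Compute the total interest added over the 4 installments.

Installment 1: opening $34,281.00; interest $788.46 → $35,069.46; payment $9,359.12; balance $25,710.34
Installment 2: opening $25,710.34; interest $591.33 → $26,301.67; payment $9,161.99; balance $17,139.68
Installment 3: opening $17,139.68; interest $394.21 → $17,533.89; payment $8,964.87; balance $8,569.02
Installment 4: opening $8,569.02; interest $197.08 → $8,766.10; payment $8,766.10; balance $0.00
Total interest: $788.46 + $591.33 + $394.21 + $197.08 = $1,971.08

$1,971.08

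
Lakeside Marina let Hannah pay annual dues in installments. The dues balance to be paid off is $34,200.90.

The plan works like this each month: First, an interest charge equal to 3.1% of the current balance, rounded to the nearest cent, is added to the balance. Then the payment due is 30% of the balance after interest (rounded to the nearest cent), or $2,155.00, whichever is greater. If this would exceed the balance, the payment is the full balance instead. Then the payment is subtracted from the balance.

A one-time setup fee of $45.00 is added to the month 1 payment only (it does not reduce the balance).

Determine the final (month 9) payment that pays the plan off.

# | Opening | Interest | Payment | Fee | End bal
1 | $34,200.90 | $1,060.23 | $10,578.34 | $45.00 | $24,682.79
2 | $24,682.79 | $765.17 | $7,634.39 | — | $17,813.57
3 | $17,813.57 | $552.22 | $5,509.74 | — | $12,856.05
4 | $12,856.05 | $398.54 | $3,976.38 | — | $9,278.21
5 | $9,278.21 | $287.62 | $2,869.75 | — | $6,696.08
6 | $6,696.08 | $207.58 | $2,155.00 | — | $4,748.66
7 | $4,748.66 | $147.21 | $2,155.00 | — | $2,740.87
8 | $2,740.87 | $84.97 | $2,155.00 | — | $670.84
9 | $670.84 | $20.80 | $691.64 | — | $0.00

$691.64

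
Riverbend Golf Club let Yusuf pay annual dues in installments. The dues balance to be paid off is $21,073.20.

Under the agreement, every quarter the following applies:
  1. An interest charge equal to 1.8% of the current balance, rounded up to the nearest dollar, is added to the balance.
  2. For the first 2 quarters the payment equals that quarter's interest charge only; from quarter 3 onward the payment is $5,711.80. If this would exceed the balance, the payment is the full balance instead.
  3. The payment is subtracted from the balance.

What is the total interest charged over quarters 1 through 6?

$1,697.00

# | Opening | Interest | Payment | End bal
1 | $21,073.20 | $380.00 | $380.00 | $21,073.20
2 | $21,073.20 | $380.00 | $380.00 | $21,073.20
3 | $21,073.20 | $380.00 | $5,711.80 | $15,741.40
4 | $15,741.40 | $284.00 | $5,711.80 | $10,313.60
5 | $10,313.60 | $186.00 | $5,711.80 | $4,787.80
6 | $4,787.80 | $87.00 | $4,874.80 | $0.00
Total interest: $380.00 + $380.00 + $380.00 + $284.00 + $186.00 + $87.00 = $1,697.00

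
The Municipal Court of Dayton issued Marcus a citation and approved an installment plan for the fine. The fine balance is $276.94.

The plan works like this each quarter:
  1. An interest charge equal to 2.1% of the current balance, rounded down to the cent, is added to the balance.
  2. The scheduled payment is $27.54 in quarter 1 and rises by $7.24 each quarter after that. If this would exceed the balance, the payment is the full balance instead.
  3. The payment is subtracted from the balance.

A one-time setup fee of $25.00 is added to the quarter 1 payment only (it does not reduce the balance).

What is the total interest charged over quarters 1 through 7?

Quarter 1: opening $276.94; interest $5.81 → $282.75; payment $27.54 (+ $25.00 fee); balance $255.21
Quarter 2: opening $255.21; interest $5.35 → $260.56; payment $34.78; balance $225.78
Quarter 3: opening $225.78; interest $4.74 → $230.52; payment $42.02; balance $188.50
Quarter 4: opening $188.50; interest $3.95 → $192.45; payment $49.26; balance $143.19
Quarter 5: opening $143.19; interest $3.00 → $146.19; payment $56.50; balance $89.69
Quarter 6: opening $89.69; interest $1.88 → $91.57; payment $63.74; balance $27.83
Quarter 7: opening $27.83; interest $0.58 → $28.41; payment $28.41; balance $0.00
Total interest: $5.81 + $5.35 + $4.74 + $3.95 + $3.00 + $1.88 + $0.58 = $25.31

$25.31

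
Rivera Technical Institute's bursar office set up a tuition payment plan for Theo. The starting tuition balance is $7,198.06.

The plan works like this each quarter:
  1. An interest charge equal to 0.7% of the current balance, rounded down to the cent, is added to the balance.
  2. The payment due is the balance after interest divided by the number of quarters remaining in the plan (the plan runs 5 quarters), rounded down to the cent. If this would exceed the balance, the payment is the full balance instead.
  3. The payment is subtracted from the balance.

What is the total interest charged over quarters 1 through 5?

$152.56

Quarter 1: opening $7,198.06; interest $50.38 → $7,248.44; payment $1,449.68; balance $5,798.76
Quarter 2: opening $5,798.76; interest $40.59 → $5,839.35; payment $1,459.83; balance $4,379.52
Quarter 3: opening $4,379.52; interest $30.65 → $4,410.17; payment $1,470.05; balance $2,940.12
Quarter 4: opening $2,940.12; interest $20.58 → $2,960.70; payment $1,480.35; balance $1,480.35
Quarter 5: opening $1,480.35; interest $10.36 → $1,490.71; payment $1,490.71; balance $0.00
Total interest: $50.38 + $40.59 + $30.65 + $20.58 + $10.36 = $152.56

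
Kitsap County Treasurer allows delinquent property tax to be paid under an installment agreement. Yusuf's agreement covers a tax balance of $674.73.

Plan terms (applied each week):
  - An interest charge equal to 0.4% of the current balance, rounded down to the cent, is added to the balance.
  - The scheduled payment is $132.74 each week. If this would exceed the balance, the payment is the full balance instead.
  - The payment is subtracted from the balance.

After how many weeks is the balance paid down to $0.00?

6

Week 1: $674.73 +$2.69 interest = $677.42; pay $132.74 → $544.68
Week 2: $544.68 +$2.17 interest = $546.85; pay $132.74 → $414.11
Week 3: $414.11 +$1.65 interest = $415.76; pay $132.74 → $283.02
Week 4: $283.02 +$1.13 interest = $284.15; pay $132.74 → $151.41
Week 5: $151.41 +$0.60 interest = $152.01; pay $132.74 → $19.27
Week 6: $19.27 +$0.07 interest = $19.34; pay $19.34 → $0.00
Balance reaches $0.00 in week 6.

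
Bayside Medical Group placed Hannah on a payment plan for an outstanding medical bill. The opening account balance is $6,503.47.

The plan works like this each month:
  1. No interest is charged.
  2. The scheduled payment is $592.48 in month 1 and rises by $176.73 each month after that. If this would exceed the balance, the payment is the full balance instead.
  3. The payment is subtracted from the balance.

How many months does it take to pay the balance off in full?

7

Month 1: opening $6,503.47; payment $592.48; balance $5,910.99
Month 2: opening $5,910.99; payment $769.21; balance $5,141.78
Month 3: opening $5,141.78; payment $945.94; balance $4,195.84
Month 4: opening $4,195.84; payment $1,122.67; balance $3,073.17
Month 5: opening $3,073.17; payment $1,299.40; balance $1,773.77
Month 6: opening $1,773.77; payment $1,476.13; balance $297.64
Month 7: opening $297.64; payment $297.64; balance $0.00
Balance reaches $0.00 in month 7.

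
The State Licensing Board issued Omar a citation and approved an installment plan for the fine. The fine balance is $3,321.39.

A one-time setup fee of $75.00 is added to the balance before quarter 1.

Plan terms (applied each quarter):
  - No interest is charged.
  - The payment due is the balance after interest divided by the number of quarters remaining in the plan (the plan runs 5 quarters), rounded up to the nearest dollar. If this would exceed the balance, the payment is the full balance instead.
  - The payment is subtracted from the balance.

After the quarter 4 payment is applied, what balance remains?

$678.39

Quarter 1: $3,396.39 − $680.00 → $2,716.39
Quarter 2: $2,716.39 − $680.00 → $2,036.39
Quarter 3: $2,036.39 − $679.00 → $1,357.39
Quarter 4: $1,357.39 − $679.00 → $678.39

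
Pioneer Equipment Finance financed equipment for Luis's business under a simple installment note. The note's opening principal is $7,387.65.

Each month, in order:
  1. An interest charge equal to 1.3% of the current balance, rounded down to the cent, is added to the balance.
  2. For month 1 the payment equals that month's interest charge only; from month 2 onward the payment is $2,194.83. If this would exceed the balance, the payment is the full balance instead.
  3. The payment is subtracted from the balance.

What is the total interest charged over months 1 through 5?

Month 1: opening $7,387.65; interest $96.03 → $7,483.68; payment $96.03; balance $7,387.65
Month 2: opening $7,387.65; interest $96.03 → $7,483.68; payment $2,194.83; balance $5,288.85
Month 3: opening $5,288.85; interest $68.75 → $5,357.60; payment $2,194.83; balance $3,162.77
Month 4: opening $3,162.77; interest $41.11 → $3,203.88; payment $2,194.83; balance $1,009.05
Month 5: opening $1,009.05; interest $13.11 → $1,022.16; payment $1,022.16; balance $0.00
Total interest: $96.03 + $96.03 + $68.75 + $41.11 + $13.11 = $315.03

$315.03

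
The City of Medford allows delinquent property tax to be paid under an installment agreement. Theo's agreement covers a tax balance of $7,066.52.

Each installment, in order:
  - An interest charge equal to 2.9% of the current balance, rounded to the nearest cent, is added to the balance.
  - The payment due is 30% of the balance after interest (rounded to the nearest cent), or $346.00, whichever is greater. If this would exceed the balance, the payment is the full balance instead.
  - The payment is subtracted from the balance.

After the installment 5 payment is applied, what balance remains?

$1,370.15

Installment 1: opening $7,066.52; interest $204.93 → $7,271.45; payment $2,181.44; balance $5,090.01
Installment 2: opening $5,090.01; interest $147.61 → $5,237.62; payment $1,571.29; balance $3,666.33
Installment 3: opening $3,666.33; interest $106.32 → $3,772.65; payment $1,131.80; balance $2,640.85
Installment 4: opening $2,640.85; interest $76.58 → $2,717.43; payment $815.23; balance $1,902.20
Installment 5: opening $1,902.20; interest $55.16 → $1,957.36; payment $587.21; balance $1,370.15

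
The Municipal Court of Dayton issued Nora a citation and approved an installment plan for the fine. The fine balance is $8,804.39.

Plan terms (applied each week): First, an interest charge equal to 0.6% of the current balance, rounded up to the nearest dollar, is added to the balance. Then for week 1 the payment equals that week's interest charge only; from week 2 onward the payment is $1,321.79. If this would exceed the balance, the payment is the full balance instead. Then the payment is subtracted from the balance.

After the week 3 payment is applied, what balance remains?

# | Opening | Interest | Payment | End bal
1 | $8,804.39 | $53.00 | $53.00 | $8,804.39
2 | $8,804.39 | $53.00 | $1,321.79 | $7,535.60
3 | $7,535.60 | $46.00 | $1,321.79 | $6,259.81

$6,259.81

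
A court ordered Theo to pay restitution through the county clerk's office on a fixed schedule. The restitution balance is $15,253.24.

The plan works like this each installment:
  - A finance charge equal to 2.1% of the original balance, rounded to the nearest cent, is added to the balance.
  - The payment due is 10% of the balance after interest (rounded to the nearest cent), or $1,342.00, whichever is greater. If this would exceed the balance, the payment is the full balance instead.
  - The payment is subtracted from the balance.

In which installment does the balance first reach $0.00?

# | Opening | Interest | Payment | End bal
1 | $15,253.24 | $320.32 | $1,557.36 | $14,016.20
2 | $14,016.20 | $320.32 | $1,433.65 | $12,902.87
3 | $12,902.87 | $320.32 | $1,342.00 | $11,881.19
4 | $11,881.19 | $320.32 | $1,342.00 | $10,859.51
5 | $10,859.51 | $320.32 | $1,342.00 | $9,837.83
6 | $9,837.83 | $320.32 | $1,342.00 | $8,816.15
7 | $8,816.15 | $320.32 | $1,342.00 | $7,794.47
8 | $7,794.47 | $320.32 | $1,342.00 | $6,772.79
9 | $6,772.79 | $320.32 | $1,342.00 | $5,751.11
10 | $5,751.11 | $320.32 | $1,342.00 | $4,729.43
11 | $4,729.43 | $320.32 | $1,342.00 | $3,707.75
12 | $3,707.75 | $320.32 | $1,342.00 | $2,686.07
13 | $2,686.07 | $320.32 | $1,342.00 | $1,664.39
14 | $1,664.39 | $320.32 | $1,342.00 | $642.71
15 | $642.71 | $320.32 | $963.03 | $0.00
Balance reaches $0.00 in installment 15.

15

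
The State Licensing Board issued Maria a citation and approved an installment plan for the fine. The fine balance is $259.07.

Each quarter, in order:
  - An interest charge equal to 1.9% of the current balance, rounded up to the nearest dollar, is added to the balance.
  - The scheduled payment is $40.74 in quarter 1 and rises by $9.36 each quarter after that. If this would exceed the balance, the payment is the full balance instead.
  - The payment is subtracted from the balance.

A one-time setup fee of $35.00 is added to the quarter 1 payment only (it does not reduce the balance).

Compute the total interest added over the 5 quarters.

Quarter 1: opening $259.07; interest $5.00 → $264.07; payment $40.74 (+ $35.00 fee); balance $223.33
Quarter 2: opening $223.33; interest $5.00 → $228.33; payment $50.10; balance $178.23
Quarter 3: opening $178.23; interest $4.00 → $182.23; payment $59.46; balance $122.77
Quarter 4: opening $122.77; interest $3.00 → $125.77; payment $68.82; balance $56.95
Quarter 5: opening $56.95; interest $2.00 → $58.95; payment $58.95; balance $0.00
Total interest: $5.00 + $5.00 + $4.00 + $3.00 + $2.00 = $19.00

$19.00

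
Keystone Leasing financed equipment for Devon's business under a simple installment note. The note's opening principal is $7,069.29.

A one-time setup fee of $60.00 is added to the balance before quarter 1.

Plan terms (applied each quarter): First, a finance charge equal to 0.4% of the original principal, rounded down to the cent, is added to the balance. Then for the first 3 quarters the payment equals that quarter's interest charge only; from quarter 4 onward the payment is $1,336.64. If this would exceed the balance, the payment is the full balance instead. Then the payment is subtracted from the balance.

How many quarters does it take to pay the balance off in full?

9

# | Opening | Interest | Payment | End bal
1 | $7,129.29 | $28.27 | $28.27 | $7,129.29
2 | $7,129.29 | $28.27 | $28.27 | $7,129.29
3 | $7,129.29 | $28.27 | $28.27 | $7,129.29
4 | $7,129.29 | $28.27 | $1,336.64 | $5,820.92
5 | $5,820.92 | $28.27 | $1,336.64 | $4,512.55
6 | $4,512.55 | $28.27 | $1,336.64 | $3,204.18
7 | $3,204.18 | $28.27 | $1,336.64 | $1,895.81
8 | $1,895.81 | $28.27 | $1,336.64 | $587.44
9 | $587.44 | $28.27 | $615.71 | $0.00
Balance reaches $0.00 in quarter 9.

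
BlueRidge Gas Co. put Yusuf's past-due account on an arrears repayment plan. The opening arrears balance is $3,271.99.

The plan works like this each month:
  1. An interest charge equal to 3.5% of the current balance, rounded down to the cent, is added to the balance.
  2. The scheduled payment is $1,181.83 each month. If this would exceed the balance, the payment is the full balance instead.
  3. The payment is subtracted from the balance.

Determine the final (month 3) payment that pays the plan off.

# | Opening | Interest | Payment | End bal
1 | $3,271.99 | $114.51 | $1,181.83 | $2,204.67
2 | $2,204.67 | $77.16 | $1,181.83 | $1,100.00
3 | $1,100.00 | $38.50 | $1,138.50 | $0.00

$1,138.50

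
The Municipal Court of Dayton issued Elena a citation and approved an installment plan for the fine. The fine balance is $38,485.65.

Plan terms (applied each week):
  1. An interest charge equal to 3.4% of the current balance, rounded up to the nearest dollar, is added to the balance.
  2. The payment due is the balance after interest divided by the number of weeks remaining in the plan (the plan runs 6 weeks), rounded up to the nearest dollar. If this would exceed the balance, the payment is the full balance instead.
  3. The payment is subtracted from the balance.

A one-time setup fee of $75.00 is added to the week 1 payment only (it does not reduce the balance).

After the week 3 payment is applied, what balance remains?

$21,272.65

Week 1: opening $38,485.65; interest $1,309.00 → $39,794.65; payment $6,633.00 (+ $75.00 fee); balance $33,161.65
Week 2: opening $33,161.65; interest $1,128.00 → $34,289.65; payment $6,858.00; balance $27,431.65
Week 3: opening $27,431.65; interest $933.00 → $28,364.65; payment $7,092.00; balance $21,272.65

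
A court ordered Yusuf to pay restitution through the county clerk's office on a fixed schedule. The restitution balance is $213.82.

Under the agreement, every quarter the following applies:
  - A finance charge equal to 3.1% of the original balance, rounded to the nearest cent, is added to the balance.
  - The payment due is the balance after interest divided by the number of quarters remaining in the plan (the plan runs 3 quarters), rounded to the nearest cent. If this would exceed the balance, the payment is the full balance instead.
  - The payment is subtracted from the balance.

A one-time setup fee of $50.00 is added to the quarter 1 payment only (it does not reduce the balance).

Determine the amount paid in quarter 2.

$76.80

Quarter 1: $213.82 +$6.63 interest = $220.45; pay $73.48 (+ $50.00 fee) → $146.97
Quarter 2: $146.97 +$6.63 interest = $153.60; pay $76.80 → $76.80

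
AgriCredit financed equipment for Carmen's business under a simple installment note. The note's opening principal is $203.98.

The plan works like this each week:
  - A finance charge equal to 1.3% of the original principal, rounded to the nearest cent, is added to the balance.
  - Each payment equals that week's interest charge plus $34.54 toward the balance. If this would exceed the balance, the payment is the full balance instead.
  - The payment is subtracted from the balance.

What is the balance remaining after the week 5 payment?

$31.28

# | Opening | Interest | Payment | End bal
1 | $203.98 | $2.65 | $37.19 | $169.44
2 | $169.44 | $2.65 | $37.19 | $134.90
3 | $134.90 | $2.65 | $37.19 | $100.36
4 | $100.36 | $2.65 | $37.19 | $65.82
5 | $65.82 | $2.65 | $37.19 | $31.28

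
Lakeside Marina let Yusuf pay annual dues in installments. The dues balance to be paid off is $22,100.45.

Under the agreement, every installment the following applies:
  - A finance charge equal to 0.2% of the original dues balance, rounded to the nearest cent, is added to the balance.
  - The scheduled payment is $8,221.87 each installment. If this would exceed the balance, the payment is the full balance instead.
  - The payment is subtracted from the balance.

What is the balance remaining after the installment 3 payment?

Installment 1: opening $22,100.45; interest $44.20 → $22,144.65; payment $8,221.87; balance $13,922.78
Installment 2: opening $13,922.78; interest $44.20 → $13,966.98; payment $8,221.87; balance $5,745.11
Installment 3: opening $5,745.11; interest $44.20 → $5,789.31; payment $5,789.31; balance $0.00

$0.00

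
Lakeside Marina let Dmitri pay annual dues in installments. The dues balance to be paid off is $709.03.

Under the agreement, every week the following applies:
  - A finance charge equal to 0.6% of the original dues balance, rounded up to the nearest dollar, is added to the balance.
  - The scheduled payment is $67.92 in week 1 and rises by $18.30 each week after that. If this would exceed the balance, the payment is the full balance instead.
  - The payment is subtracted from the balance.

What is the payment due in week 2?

# | Opening | Interest | Payment | End bal
1 | $709.03 | $5.00 | $67.92 | $646.11
2 | $646.11 | $5.00 | $86.22 | $564.89

$86.22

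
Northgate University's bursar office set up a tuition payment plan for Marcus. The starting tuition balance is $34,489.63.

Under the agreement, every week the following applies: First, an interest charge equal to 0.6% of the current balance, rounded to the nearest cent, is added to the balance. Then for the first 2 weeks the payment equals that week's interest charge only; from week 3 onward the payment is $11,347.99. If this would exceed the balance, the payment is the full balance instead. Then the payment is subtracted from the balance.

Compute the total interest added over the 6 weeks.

$838.94

Week 1: opening $34,489.63; interest $206.94 → $34,696.57; payment $206.94; balance $34,489.63
Week 2: opening $34,489.63; interest $206.94 → $34,696.57; payment $206.94; balance $34,489.63
Week 3: opening $34,489.63; interest $206.94 → $34,696.57; payment $11,347.99; balance $23,348.58
Week 4: opening $23,348.58; interest $140.09 → $23,488.67; payment $11,347.99; balance $12,140.68
Week 5: opening $12,140.68; interest $72.84 → $12,213.52; payment $11,347.99; balance $865.53
Week 6: opening $865.53; interest $5.19 → $870.72; payment $870.72; balance $0.00
Total interest: $206.94 + $206.94 + $206.94 + $140.09 + $72.84 + $5.19 = $838.94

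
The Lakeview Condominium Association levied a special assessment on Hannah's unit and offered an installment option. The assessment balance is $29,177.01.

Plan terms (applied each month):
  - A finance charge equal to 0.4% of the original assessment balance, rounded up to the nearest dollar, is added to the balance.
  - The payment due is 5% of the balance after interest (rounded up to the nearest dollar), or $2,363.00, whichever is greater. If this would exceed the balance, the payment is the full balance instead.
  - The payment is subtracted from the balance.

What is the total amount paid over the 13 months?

Month 1: $29,177.01 +$117.00 interest = $29,294.01; pay $2,363.00 → $26,931.01
Month 2: $26,931.01 +$117.00 interest = $27,048.01; pay $2,363.00 → $24,685.01
Month 3: $24,685.01 +$117.00 interest = $24,802.01; pay $2,363.00 → $22,439.01
Month 4: $22,439.01 +$117.00 interest = $22,556.01; pay $2,363.00 → $20,193.01
Month 5: $20,193.01 +$117.00 interest = $20,310.01; pay $2,363.00 → $17,947.01
Month 6: $17,947.01 +$117.00 interest = $18,064.01; pay $2,363.00 → $15,701.01
Month 7: $15,701.01 +$117.00 interest = $15,818.01; pay $2,363.00 → $13,455.01
Month 8: $13,455.01 +$117.00 interest = $13,572.01; pay $2,363.00 → $11,209.01
Month 9: $11,209.01 +$117.00 interest = $11,326.01; pay $2,363.00 → $8,963.01
Month 10: $8,963.01 +$117.00 interest = $9,080.01; pay $2,363.00 → $6,717.01
Month 11: $6,717.01 +$117.00 interest = $6,834.01; pay $2,363.00 → $4,471.01
Month 12: $4,471.01 +$117.00 interest = $4,588.01; pay $2,363.00 → $2,225.01
Month 13: $2,225.01 +$117.00 interest = $2,342.01; pay $2,342.01 → $0.00
Total paid: $30,698.01

$30,698.01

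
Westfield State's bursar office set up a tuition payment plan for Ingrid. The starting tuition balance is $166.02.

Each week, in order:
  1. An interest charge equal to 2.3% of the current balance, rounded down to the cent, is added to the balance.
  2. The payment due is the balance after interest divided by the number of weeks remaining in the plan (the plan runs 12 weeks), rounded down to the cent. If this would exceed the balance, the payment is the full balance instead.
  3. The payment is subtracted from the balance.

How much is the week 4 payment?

$15.15

# | Opening | Interest | Payment | End bal
1 | $166.02 | $3.81 | $14.15 | $155.68
2 | $155.68 | $3.58 | $14.47 | $144.79
3 | $144.79 | $3.33 | $14.81 | $133.31
4 | $133.31 | $3.06 | $15.15 | $121.22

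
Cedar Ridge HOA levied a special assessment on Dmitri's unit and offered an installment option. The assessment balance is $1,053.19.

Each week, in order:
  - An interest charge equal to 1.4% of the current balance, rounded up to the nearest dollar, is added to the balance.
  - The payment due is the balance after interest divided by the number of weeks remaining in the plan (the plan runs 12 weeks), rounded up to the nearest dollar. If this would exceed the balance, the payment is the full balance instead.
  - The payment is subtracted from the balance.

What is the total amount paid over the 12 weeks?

Week 1: opening $1,053.19; interest $15.00 → $1,068.19; payment $90.00; balance $978.19
Week 2: opening $978.19; interest $14.00 → $992.19; payment $91.00; balance $901.19
Week 3: opening $901.19; interest $13.00 → $914.19; payment $92.00; balance $822.19
Week 4: opening $822.19; interest $12.00 → $834.19; payment $93.00; balance $741.19
Week 5: opening $741.19; interest $11.00 → $752.19; payment $95.00; balance $657.19
Week 6: opening $657.19; interest $10.00 → $667.19; payment $96.00; balance $571.19
Week 7: opening $571.19; interest $8.00 → $579.19; payment $97.00; balance $482.19
Week 8: opening $482.19; interest $7.00 → $489.19; payment $98.00; balance $391.19
Week 9: opening $391.19; interest $6.00 → $397.19; payment $100.00; balance $297.19
Week 10: opening $297.19; interest $5.00 → $302.19; payment $101.00; balance $201.19
Week 11: opening $201.19; interest $3.00 → $204.19; payment $103.00; balance $101.19
Week 12: opening $101.19; interest $2.00 → $103.19; payment $103.19; balance $0.00
Total paid: $1,159.19

$1,159.19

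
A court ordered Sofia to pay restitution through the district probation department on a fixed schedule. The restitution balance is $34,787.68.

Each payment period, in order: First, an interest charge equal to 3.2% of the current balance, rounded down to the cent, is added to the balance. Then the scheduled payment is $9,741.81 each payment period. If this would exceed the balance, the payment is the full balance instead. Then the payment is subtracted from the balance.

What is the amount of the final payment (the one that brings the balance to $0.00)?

Payment period 1: $34,787.68 +$1,113.20 interest = $35,900.88; pay $9,741.81 → $26,159.07
Payment period 2: $26,159.07 +$837.09 interest = $26,996.16; pay $9,741.81 → $17,254.35
Payment period 3: $17,254.35 +$552.13 interest = $17,806.48; pay $9,741.81 → $8,064.67
Payment period 4: $8,064.67 +$258.06 interest = $8,322.73; pay $8,322.73 → $0.00

$8,322.73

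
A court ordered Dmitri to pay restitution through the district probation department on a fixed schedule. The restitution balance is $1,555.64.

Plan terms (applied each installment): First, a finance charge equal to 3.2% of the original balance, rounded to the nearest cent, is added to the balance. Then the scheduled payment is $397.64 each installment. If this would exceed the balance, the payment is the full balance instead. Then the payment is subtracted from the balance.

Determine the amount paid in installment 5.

Installment 1: opening $1,555.64; interest $49.78 → $1,605.42; payment $397.64; balance $1,207.78
Installment 2: opening $1,207.78; interest $49.78 → $1,257.56; payment $397.64; balance $859.92
Installment 3: opening $859.92; interest $49.78 → $909.70; payment $397.64; balance $512.06
Installment 4: opening $512.06; interest $49.78 → $561.84; payment $397.64; balance $164.20
Installment 5: opening $164.20; interest $49.78 → $213.98; payment $213.98; balance $0.00

$213.98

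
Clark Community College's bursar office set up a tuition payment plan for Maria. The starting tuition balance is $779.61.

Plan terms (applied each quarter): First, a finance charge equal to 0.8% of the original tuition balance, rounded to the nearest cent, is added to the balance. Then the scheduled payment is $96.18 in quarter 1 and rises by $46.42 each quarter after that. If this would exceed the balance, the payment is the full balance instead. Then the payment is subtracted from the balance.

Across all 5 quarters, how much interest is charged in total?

Quarter 1: opening $779.61; interest $6.24 → $785.85; payment $96.18; balance $689.67
Quarter 2: opening $689.67; interest $6.24 → $695.91; payment $142.60; balance $553.31
Quarter 3: opening $553.31; interest $6.24 → $559.55; payment $189.02; balance $370.53
Quarter 4: opening $370.53; interest $6.24 → $376.77; payment $235.44; balance $141.33
Quarter 5: opening $141.33; interest $6.24 → $147.57; payment $147.57; balance $0.00
Total interest: $6.24 + $6.24 + $6.24 + $6.24 + $6.24 = $31.20

$31.20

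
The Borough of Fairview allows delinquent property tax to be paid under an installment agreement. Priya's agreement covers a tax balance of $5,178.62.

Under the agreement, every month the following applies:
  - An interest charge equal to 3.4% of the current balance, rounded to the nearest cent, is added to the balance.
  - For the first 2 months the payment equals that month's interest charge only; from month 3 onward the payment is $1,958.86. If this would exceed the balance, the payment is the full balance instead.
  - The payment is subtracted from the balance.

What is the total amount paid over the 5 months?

# | Opening | Interest | Payment | End bal
1 | $5,178.62 | $176.07 | $176.07 | $5,178.62
2 | $5,178.62 | $176.07 | $176.07 | $5,178.62
3 | $5,178.62 | $176.07 | $1,958.86 | $3,395.83
4 | $3,395.83 | $115.46 | $1,958.86 | $1,552.43
5 | $1,552.43 | $52.78 | $1,605.21 | $0.00
Total paid: $5,875.07

$5,875.07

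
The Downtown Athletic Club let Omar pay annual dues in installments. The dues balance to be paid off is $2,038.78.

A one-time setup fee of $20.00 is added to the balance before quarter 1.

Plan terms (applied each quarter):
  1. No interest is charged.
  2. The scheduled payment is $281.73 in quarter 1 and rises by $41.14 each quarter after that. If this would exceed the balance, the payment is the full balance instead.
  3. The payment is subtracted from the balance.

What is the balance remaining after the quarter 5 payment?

$238.73

Quarter 1: $2,058.78 − $281.73 → $1,777.05
Quarter 2: $1,777.05 − $322.87 → $1,454.18
Quarter 3: $1,454.18 − $364.01 → $1,090.17
Quarter 4: $1,090.17 − $405.15 → $685.02
Quarter 5: $685.02 − $446.29 → $238.73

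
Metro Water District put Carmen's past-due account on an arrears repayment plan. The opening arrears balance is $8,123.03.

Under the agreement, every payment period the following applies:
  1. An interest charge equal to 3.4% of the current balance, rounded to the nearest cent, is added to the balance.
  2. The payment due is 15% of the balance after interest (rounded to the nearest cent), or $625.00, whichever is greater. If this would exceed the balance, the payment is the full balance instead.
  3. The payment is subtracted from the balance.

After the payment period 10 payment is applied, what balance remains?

$1,649.51

Payment period 1: opening $8,123.03; interest $276.18 → $8,399.21; payment $1,259.88; balance $7,139.33
Payment period 2: opening $7,139.33; interest $242.74 → $7,382.07; payment $1,107.31; balance $6,274.76
Payment period 3: opening $6,274.76; interest $213.34 → $6,488.10; payment $973.22; balance $5,514.88
Payment period 4: opening $5,514.88; interest $187.51 → $5,702.39; payment $855.36; balance $4,847.03
Payment period 5: opening $4,847.03; interest $164.80 → $5,011.83; payment $751.77; balance $4,260.06
Payment period 6: opening $4,260.06; interest $144.84 → $4,404.90; payment $660.74; balance $3,744.16
Payment period 7: opening $3,744.16; interest $127.30 → $3,871.46; payment $625.00; balance $3,246.46
Payment period 8: opening $3,246.46; interest $110.38 → $3,356.84; payment $625.00; balance $2,731.84
Payment period 9: opening $2,731.84; interest $92.88 → $2,824.72; payment $625.00; balance $2,199.72
Payment period 10: opening $2,199.72; interest $74.79 → $2,274.51; payment $625.00; balance $1,649.51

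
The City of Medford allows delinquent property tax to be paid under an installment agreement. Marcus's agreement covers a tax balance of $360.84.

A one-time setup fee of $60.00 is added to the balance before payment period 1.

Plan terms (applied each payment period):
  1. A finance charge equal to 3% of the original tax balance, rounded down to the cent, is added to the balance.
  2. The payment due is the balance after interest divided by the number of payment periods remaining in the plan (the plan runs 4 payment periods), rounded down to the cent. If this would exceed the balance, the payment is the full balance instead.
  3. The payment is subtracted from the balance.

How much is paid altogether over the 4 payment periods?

$464.12

Payment period 1: opening $420.84; interest $10.82 → $431.66; payment $107.91; balance $323.75
Payment period 2: opening $323.75; interest $10.82 → $334.57; payment $111.52; balance $223.05
Payment period 3: opening $223.05; interest $10.82 → $233.87; payment $116.93; balance $116.94
Payment period 4: opening $116.94; interest $10.82 → $127.76; payment $127.76; balance $0.00
Total paid: $464.12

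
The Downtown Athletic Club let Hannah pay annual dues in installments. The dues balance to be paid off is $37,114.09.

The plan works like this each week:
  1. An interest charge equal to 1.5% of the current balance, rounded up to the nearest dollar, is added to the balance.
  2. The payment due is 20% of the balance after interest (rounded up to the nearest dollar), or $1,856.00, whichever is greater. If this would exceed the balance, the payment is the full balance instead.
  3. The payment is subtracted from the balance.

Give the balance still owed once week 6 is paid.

Week 1: $37,114.09 +$557.00 interest = $37,671.09; pay $7,535.00 → $30,136.09
Week 2: $30,136.09 +$453.00 interest = $30,589.09; pay $6,118.00 → $24,471.09
Week 3: $24,471.09 +$368.00 interest = $24,839.09; pay $4,968.00 → $19,871.09
Week 4: $19,871.09 +$299.00 interest = $20,170.09; pay $4,035.00 → $16,135.09
Week 5: $16,135.09 +$243.00 interest = $16,378.09; pay $3,276.00 → $13,102.09
Week 6: $13,102.09 +$197.00 interest = $13,299.09; pay $2,660.00 → $10,639.09

$10,639.09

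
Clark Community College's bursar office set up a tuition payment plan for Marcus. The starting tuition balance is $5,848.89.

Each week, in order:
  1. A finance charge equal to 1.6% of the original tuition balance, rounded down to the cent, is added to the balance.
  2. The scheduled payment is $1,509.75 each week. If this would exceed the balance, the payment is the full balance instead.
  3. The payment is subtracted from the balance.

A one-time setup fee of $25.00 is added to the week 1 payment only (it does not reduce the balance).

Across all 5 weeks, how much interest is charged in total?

$467.90

Week 1: opening $5,848.89; interest $93.58 → $5,942.47; payment $1,509.75 (+ $25.00 fee); balance $4,432.72
Week 2: opening $4,432.72; interest $93.58 → $4,526.30; payment $1,509.75; balance $3,016.55
Week 3: opening $3,016.55; interest $93.58 → $3,110.13; payment $1,509.75; balance $1,600.38
Week 4: opening $1,600.38; interest $93.58 → $1,693.96; payment $1,509.75; balance $184.21
Week 5: opening $184.21; interest $93.58 → $277.79; payment $277.79; balance $0.00
Total interest: $93.58 + $93.58 + $93.58 + $93.58 + $93.58 = $467.90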